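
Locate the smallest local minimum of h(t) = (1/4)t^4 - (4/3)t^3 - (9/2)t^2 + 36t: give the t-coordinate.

-3

h'(t) = t^3 - 4t^2 - 9t + 36. Setting h'(t) = 0 gives t ∈ {-3, 3, 4}.
Second-derivative test with h''(t) = 3t^2 - 8t - 9: h''(-3) = 42 > 0 ⇒ local minimum; h''(3) = -6 < 0 ⇒ local maximum; h''(4) = 7 > 0 ⇒ local minimum.
Thus h has its smallest local minimum at t = -3, with value -369/4.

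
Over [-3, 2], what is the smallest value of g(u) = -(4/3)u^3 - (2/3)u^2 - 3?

The derivative is -4u^2 - (4/3)u, which vanishes at u = -1/3 and u = 0.
Evaluating at the critical points and endpoints: g(-3) = 27; g(-1/3) = -245/81; g(0) = -3; g(2) = -49/3.
The minimum over the interval is -49/3, attained at u = 2.

-49/3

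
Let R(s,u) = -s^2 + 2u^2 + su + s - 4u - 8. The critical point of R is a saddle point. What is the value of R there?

∂R/∂s = -2s + u + 1 = 0 and ∂R/∂u = s + 4u - 4 = 0, so (s, u) = (8/9, 7/9).
The Hessian has R_{ss} = -2, R_{uu} = 4, R_{su} = 1, giving D = -9 < 0, so the point is a saddle point.
R(8/9, 7/9) = -82/9.

-82/9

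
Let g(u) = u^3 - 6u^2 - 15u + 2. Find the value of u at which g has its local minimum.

5

g'(u) = 3u^2 - 12u - 15. Setting g'(u) = 0 gives u ∈ {-1, 5}.
g''(u) = 6u - 12. g''(-1) = -18 < 0 ⇒ local maximum; g''(5) = 18 > 0 ⇒ local minimum.
So the local minimum value is g(5) = -98.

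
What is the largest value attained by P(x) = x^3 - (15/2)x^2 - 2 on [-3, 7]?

The derivative is 3x^2 - 15x, which vanishes at x = 0 and x = 5.
Evaluating at the critical points and endpoints: P(-3) = -193/2; P(0) = -2; P(5) = -129/2; P(7) = -53/2.
So the maximum is P(0) = -2.

-2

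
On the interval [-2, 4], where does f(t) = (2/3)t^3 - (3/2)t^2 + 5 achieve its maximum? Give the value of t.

Differentiating, f'(t) = 2t^2 - 3t; which vanishes at t = 0 and t = 3/2.
Evaluating at the critical points and endpoints: f(-2) = -19/3,  f(0) = 5,  f(3/2) = 31/8,  f(4) = 71/3.
Hence the absolute maximum is 71/3 at t = 4.

4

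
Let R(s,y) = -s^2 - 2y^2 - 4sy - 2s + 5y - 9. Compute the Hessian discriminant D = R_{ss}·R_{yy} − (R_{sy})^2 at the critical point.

∂R/∂s = -2s - 4y - 2 = 0 and ∂R/∂y = -4s - 4y + 5 = 0, so (s, y) = (7/2, -9/4).
The Hessian has R_{ss} = -2, R_{yy} = -4, R_{sy} = -4, giving D = -8 < 0, so the point is a saddle point.
D = (-2)·(-4) − (-4)^2 = -8.

-8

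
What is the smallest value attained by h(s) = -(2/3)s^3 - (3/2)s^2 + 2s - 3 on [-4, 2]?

h'(s) = -2s^2 - 3s + 2, which vanishes at s = -2 and s = 1/2.
Evaluating at the critical points and endpoints: h(-4) = 23/3; h(-2) = -23/3; h(1/2) = -59/24; h(2) = -31/3.
The minimum over the interval is -31/3, attained at s = 2.

-31/3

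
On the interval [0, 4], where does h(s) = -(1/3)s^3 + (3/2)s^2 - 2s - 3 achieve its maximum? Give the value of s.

0

Differentiating, h'(s) = -s^2 + 3s - 2; which vanishes at s = 1 and s = 2.
Candidates: h(0) = -3,  h(1) = -23/6,  h(2) = -11/3,  h(4) = -25/3.
The maximum over the interval is -3, attained at s = 0.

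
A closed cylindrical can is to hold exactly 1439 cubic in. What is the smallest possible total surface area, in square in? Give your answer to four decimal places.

With radius r and height h, πr²h = 1439 so h = 1439/(πr²), and S(r) = 2πr² + 2πrh = 2πr² + 2·1439/r.
S'(r) = 4πr − 2·1439/r² = 0 ⇒ r³ = 1439/(2π), so r ≈ 6.1182 and h = 2r ≈ 12.2365.
S''(r) = 4π + 4·1439/r³ > 0, so this is the minimum; S ≈ 705.5943.

705.5943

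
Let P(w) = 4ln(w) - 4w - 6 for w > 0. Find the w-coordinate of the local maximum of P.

1

P'(w) = 4/w − 4 = 0 gives w = 1.
P''(w) = -4/w², which is negative for w > 0, so this is a local maximum.
P(1) = 4·ln(1) - 4 - 6 ≈ -10.0000.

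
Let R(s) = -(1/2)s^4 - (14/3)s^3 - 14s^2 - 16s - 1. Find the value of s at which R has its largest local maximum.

Critical points: R'(s) = -2s^3 - 14s^2 - 28s - 16 vanishes at s = -4, -2, -1.
Since R''(s) = -6s^2 - 28s - 28, we get R''(-4) = -12 < 0 ⇒ local maximum; R''(-2) = 4 > 0 ⇒ local minimum; R''(-1) = -6 < 0 ⇒ local maximum.
So the largest local maximum value is R(-4) = 29/3.

-4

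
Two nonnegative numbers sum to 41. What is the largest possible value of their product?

1681/4

With x + y = 41, the product is P(x) = x(41 − x).
P'(x) = 41 − 2x = 0 gives x = 41/2; P'' = −2 < 0, so this is the maximum.
P = 41/2·41/2 = 1681/4.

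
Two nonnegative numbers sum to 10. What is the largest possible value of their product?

25

With x + y = 10, the product is P(x) = x(10 − x).
P'(x) = 10 − 2x = 0 gives x = 5; P'' = −2 < 0, so this is the maximum.
P = 5·5 = 25.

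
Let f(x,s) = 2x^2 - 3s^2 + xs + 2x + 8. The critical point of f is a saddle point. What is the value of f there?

∂f/∂x = 4x + s + 2 = 0 and ∂f/∂s = x - 6s = 0, so (x, s) = (-12/25, -2/25).
The Hessian has f_{xx} = 4, f_{ss} = -6, f_{xs} = 1, giving D = -25 < 0, so the point is a saddle point.
f(-12/25, -2/25) = 188/25.

188/25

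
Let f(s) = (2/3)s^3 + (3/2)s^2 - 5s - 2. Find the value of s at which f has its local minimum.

1

Critical points: f'(s) = 2s^2 + 3s - 5 vanishes at s = -5/2, 1.
Since f''(s) = 4s + 3, we get f''(-5/2) = -7 < 0 ⇒ local maximum; f''(1) = 7 > 0 ⇒ local minimum.
Thus f has its local minimum at s = 1, with value -29/6.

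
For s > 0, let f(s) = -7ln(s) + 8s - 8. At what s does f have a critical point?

f'(s) = -7/s + 8 = 0 gives s = 7/8.
f''(s) = 7/s², which is positive for s > 0, so this is a local minimum.
f(7/8) = -7·ln(7/8) + 7 - 8 ≈ -0.0653.

7/8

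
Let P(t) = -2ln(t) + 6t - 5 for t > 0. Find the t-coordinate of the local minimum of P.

P'(t) = -2/t + 6 = 0 gives t = 1/3.
P''(t) = 2/t², which is positive for t > 0, so this is a local minimum.
P(1/3) = -2·ln(1/3) + 2 - 5 ≈ -0.8028.

1/3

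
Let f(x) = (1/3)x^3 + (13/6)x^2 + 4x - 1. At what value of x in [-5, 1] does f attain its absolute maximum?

1

f'(x) = x^2 + (13/3)x + 4, which vanishes at x = -3 and x = -4/3.
Compare values at every candidate in [-5, 1]: f(-5) = -17/2,  f(-3) = -5/2,  f(-4/3) = -265/81,  f(1) = 11/2.
Hence the absolute maximum is 11/2 at x = 1.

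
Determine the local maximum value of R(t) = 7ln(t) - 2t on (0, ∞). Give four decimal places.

R'(t) = 7/t − 2 = 0 gives t = 7/2.
R''(t) = -7/t², which is negative for t > 0, so this is a local maximum.
R(7/2) = 7·ln(7/2) - 7 ≈ 1.7693.

1.7693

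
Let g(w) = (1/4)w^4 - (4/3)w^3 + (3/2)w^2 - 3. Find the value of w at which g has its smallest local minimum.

g'(w) = w^3 - 4w^2 + 3w. Setting g'(w) = 0 gives w ∈ {0, 1, 3}.
g''(w) = 3w^2 - 8w + 3. g''(0) = 3 > 0 ⇒ local minimum; g''(1) = -2 < 0 ⇒ local maximum; g''(3) = 6 > 0 ⇒ local minimum.
The smallest local minimum is g(3) = -21/4.

3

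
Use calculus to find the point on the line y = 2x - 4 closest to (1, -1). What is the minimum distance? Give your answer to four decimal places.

0.4472

Minimize D(x)^2 = (x - 1)^2 + (2x - 3)^2.
d/dx[D^2] = 2(x - 1) + 2·2·(2x - 3) = 0 ⇒ x = 7/5.
Then y = -6/5 and the distance is √(1/5) ≈ 0.4472.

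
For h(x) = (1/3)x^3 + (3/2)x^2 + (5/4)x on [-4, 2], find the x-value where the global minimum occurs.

-4

Differentiating, h'(x) = x^2 + 3x + 5/4; which vanishes at x = -5/2 and x = -1/2.
Evaluating at the critical points and endpoints: h(-4) = -7/3, h(-5/2) = 25/24, h(-1/2) = -7/24, h(2) = 67/6.
Hence the absolute minimum is -7/3 at x = -4.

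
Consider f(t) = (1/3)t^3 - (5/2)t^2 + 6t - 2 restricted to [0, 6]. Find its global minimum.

-2

Differentiating, f'(t) = t^2 - 5t + 6; which vanishes at t = 2 and t = 3.
Candidates: f(0) = -2, f(2) = 8/3, f(3) = 5/2, f(6) = 16.
So the minimum is f(0) = -2.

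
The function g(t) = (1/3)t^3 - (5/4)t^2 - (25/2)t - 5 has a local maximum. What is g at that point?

635/48

g'(t) = t^2 - (5/2)t - 25/2. Setting g'(t) = 0 gives t ∈ {-5/2, 5}.
Second-derivative test with g''(t) = 2t - 5/2: g''(-5/2) = -15/2 < 0 ⇒ local maximum; g''(5) = 15/2 > 0 ⇒ local minimum.
Thus g has its local maximum at t = -5/2, with value 635/48.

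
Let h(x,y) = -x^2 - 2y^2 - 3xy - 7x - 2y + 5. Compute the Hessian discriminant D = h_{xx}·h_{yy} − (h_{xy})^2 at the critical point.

-1

∂h/∂x = -2x - 3y - 7 = 0 and ∂h/∂y = -3x - 4y - 2 = 0, so (x, y) = (22, -17).
The Hessian has h_{xx} = -2, h_{yy} = -4, h_{xy} = -3, giving D = -1 < 0, so the point is a saddle point.
D = (-2)·(-4) − (-3)^2 = -1.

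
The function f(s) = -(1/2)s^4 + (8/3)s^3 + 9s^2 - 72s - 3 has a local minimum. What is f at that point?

f'(s) = -2s^3 + 8s^2 + 18s - 72. Setting f'(s) = 0 gives s ∈ {-3, 3, 4}.
f''(s) = -6s^2 + 16s + 18. f''(-3) = -84 < 0 ⇒ local maximum; f''(3) = 12 > 0 ⇒ local minimum; f''(4) = -14 < 0 ⇒ local maximum.
Thus f has its local minimum at s = 3, with value -213/2.

-213/2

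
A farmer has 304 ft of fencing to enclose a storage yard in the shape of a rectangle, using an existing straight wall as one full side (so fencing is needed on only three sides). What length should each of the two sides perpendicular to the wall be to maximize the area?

76

Let the sides perpendicular to the wall have length x and the parallel side y, so 2x + y = 304 and the area is A = xy = x(304 − 2x).
A'(x) = 304 − 4x = 0 gives x = 76, and A''(x) = −4 < 0 confirms a maximum.
Then y = 304 − 2·76 = 152 and A = 11552.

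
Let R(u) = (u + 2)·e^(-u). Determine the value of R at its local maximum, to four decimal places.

2.7183

R'(u) = 1·e^(-u) + (u + 2)·(-1)·e^(-u) = (-u - 1)·e^(-u). Since e^(-u) > 0, the only critical point is u = -1.
R''(-1) has the same sign as -1 < 0, so this is a local maximum.
R(-1) = (1)·e^(1) ≈ 2.7183.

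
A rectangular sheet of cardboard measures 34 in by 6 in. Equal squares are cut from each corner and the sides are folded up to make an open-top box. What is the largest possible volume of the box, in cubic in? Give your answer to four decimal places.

139.8251

With cut size x, the volume is V(x) = x(34 − 2x)(6 − 2x) for 0 < x < 3.
V'(x) = 12x^2 − 160x + 204. Setting V'(x) = 0 gives x ≈ 1.4279 (the root in (0, 3)).
V''(x) = 24x − 160 is negative there, so this is the maximum; V ≈ 139.8251.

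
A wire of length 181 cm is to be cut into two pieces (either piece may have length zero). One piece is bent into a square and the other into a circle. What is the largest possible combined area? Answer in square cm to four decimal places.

Let x be the length used for the square. Square side x/4; circle radius (181−x)/(2π).
A(x) = (x/4)² + π·((181−x)/(2π))² = x²/16 + (181−x)²/(4π) for 0 ≤ x ≤ 181. A'(x) = x/8 − (181−x)/(2π) = 0 gives x = 4·181/(π+4) ≈ 101.3779.
A'' > 0, so the interior critical point is a minimum; the maximum is at an endpoint. A(0) = 2607.0375 and A(181) = 2047.5625, so the largest area is 2607.0375.

2607.0375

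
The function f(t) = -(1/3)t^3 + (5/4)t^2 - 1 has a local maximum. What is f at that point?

77/48

Critical points: f'(t) = -t^2 + (5/2)t vanishes at t = 0, 5/2.
Second-derivative test with f''(t) = -2t + 5/2: f''(0) = 5/2 > 0 ⇒ local minimum; f''(5/2) = -5/2 < 0 ⇒ local maximum.
The local maximum is f(5/2) = 77/48.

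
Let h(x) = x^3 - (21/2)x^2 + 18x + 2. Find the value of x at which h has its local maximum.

1

Critical points: h'(x) = 3x^2 - 21x + 18 vanishes at x = 1, 6.
h''(x) = 6x - 21. h''(1) = -15 < 0 ⇒ local maximum; h''(6) = 15 > 0 ⇒ local minimum.
The local maximum is h(1) = 21/2.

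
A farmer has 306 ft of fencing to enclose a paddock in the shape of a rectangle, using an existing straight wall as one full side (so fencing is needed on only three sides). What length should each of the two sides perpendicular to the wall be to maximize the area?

153/2

Let the sides perpendicular to the wall have length x and the parallel side y, so 2x + y = 306 and the area is A = xy = x(306 − 2x).
A'(x) = 306 − 4x = 0 gives x = 153/2, and A''(x) = −4 < 0 confirms a maximum.
Then y = 306 − 2·153/2 = 153 and A = 23409/2.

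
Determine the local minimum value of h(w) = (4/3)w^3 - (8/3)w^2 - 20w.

h'(w) = 4w^2 - (16/3)w - 20. Setting h'(w) = 0 gives w ∈ {-5/3, 3}.
h''(w) = 8w - 16/3. h''(-5/3) = -56/3 < 0 ⇒ local maximum; h''(3) = 56/3 > 0 ⇒ local minimum.
So the local minimum value is h(3) = -48.

-48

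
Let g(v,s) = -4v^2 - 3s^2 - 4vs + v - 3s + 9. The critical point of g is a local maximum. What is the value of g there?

339/32

∂g/∂v = -8v - 4s + 1 = 0 and ∂g/∂s = -4v - 6s - 3 = 0, so (v, s) = (9/16, -7/8).
The Hessian has g_{vv} = -8, g_{ss} = -6, g_{vs} = -4, giving D = 32 > 0 with g_{vv} < 0, so the point is a local maximum.
g(9/16, -7/8) = 339/32.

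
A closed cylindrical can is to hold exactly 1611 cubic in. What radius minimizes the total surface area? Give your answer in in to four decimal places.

6.3529

With radius r and height h, πr²h = 1611 so h = 1611/(πr²), and S(r) = 2πr² + 2πrh = 2πr² + 2·1611/r.
S'(r) = 4πr − 2·1611/r² = 0 ⇒ r³ = 1611/(2π), so r ≈ 6.3529 and h = 2r ≈ 12.7058.
S''(r) = 4π + 4·1611/r³ > 0, so this is the minimum; S ≈ 760.7552.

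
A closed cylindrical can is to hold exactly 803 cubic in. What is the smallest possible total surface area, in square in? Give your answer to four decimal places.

478.2536

With radius r and height h, πr²h = 803 so h = 803/(πr²), and S(r) = 2πr² + 2πrh = 2πr² + 2·803/r.
S'(r) = 4πr − 2·803/r² = 0 ⇒ r³ = 803/(2π), so r ≈ 5.0371 and h = 2r ≈ 10.0742.
S''(r) = 4π + 4·803/r³ > 0, so this is the minimum; S ≈ 478.2536.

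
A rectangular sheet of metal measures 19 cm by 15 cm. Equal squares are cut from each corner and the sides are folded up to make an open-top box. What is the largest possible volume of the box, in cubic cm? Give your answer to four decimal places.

With cut size x, the volume is V(x) = x(19 − 2x)(15 − 2x) for 0 < x < 7.5.
V'(x) = 12x^2 − 136x + 285. Setting V'(x) = 0 gives x ≈ 2.7751 (the root in (0, 7.5)).
V''(x) = 24x − 136 is negative there, so this is the maximum; V ≈ 352.7094.

352.7094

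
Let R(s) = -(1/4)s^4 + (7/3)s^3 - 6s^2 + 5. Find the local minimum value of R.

-25/4

R'(s) = -s^3 + 7s^2 - 12s. Setting R'(s) = 0 gives s ∈ {0, 3, 4}.
R''(s) = -3s^2 + 14s - 12. R''(0) = -12 < 0 ⇒ local maximum; R''(3) = 3 > 0 ⇒ local minimum; R''(4) = -4 < 0 ⇒ local maximum.
Thus R has its local minimum at s = 3, with value -25/4.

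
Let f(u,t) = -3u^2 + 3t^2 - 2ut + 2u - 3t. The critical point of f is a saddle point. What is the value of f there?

∂f/∂u = -6u - 2t + 2 = 0 and ∂f/∂t = -2u + 6t - 3 = 0, so (u, t) = (3/20, 11/20).
The Hessian has f_{uu} = -6, f_{tt} = 6, f_{ut} = -2, giving D = -40 < 0, so the point is a saddle point.
f(3/20, 11/20) = -27/40.

-27/40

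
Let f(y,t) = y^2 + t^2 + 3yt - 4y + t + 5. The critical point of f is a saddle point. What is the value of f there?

54/5

∂f/∂y = 2y + 3t - 4 = 0 and ∂f/∂t = 3y + 2t + 1 = 0, so (y, t) = (-11/5, 14/5).
The Hessian has f_{yy} = 2, f_{tt} = 2, f_{yt} = 3, giving D = -5 < 0, so the point is a saddle point.
f(-11/5, 14/5) = 54/5.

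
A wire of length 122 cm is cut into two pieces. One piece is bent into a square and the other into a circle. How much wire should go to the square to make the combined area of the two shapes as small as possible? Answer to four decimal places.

68.3321

Let x be the length used for the square. Square side x/4; circle radius (122−x)/(2π).
A(x) = (x/4)² + π·((122−x)/(2π))² = x²/16 + (122−x)²/(4π) for 0 ≤ x ≤ 122. A'(x) = x/8 − (122−x)/(2π) = 0 gives x = 4·122/(π+4) ≈ 68.3321.
A'' = 1/8 + 1/(2π) > 0, so this gives the minimum combined area; x ≈ 68.3321 cm to the square.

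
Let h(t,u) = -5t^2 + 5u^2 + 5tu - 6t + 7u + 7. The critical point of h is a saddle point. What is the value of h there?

∂h/∂t = -10t + 5u - 6 = 0 and ∂h/∂u = 5t + 10u + 7 = 0, so (t, u) = (-19/25, -8/25).
The Hessian has h_{tt} = -10, h_{uu} = 10, h_{tu} = 5, giving D = -125 < 0, so the point is a saddle point.
h(-19/25, -8/25) = 204/25.

204/25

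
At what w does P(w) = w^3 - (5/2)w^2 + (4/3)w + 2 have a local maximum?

1/3

P'(w) = 3w^2 - 5w + 4/3. Setting P'(w) = 0 gives w ∈ {1/3, 4/3}.
Second-derivative test with P''(w) = 6w - 5: P''(1/3) = -3 < 0 ⇒ local maximum; P''(4/3) = 3 > 0 ⇒ local minimum.
Thus P has its local maximum at w = 1/3, with value 119/54.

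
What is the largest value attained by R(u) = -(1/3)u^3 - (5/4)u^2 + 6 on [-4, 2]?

22/3

R'(u) = -u^2 - (5/2)u, which vanishes at u = -5/2 and u = 0.
Compare values at every candidate in [-4, 2]: R(-4) = 22/3, R(-5/2) = 163/48, R(0) = 6, R(2) = -5/3.
The maximum over the interval is 22/3, attained at u = -4.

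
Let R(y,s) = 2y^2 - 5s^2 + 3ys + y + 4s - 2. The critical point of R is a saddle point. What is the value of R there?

∂R/∂y = 4y + 3s + 1 = 0 and ∂R/∂s = 3y - 10s + 4 = 0, so (y, s) = (-22/49, 13/49).
The Hessian has R_{yy} = 4, R_{ss} = -10, R_{ys} = 3, giving D = -49 < 0, so the point is a saddle point.
R(-22/49, 13/49) = -83/49.

-83/49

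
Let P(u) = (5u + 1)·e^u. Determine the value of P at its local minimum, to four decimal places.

By the product rule, P'(u) = (5u + 6)·e^u. Since e^u > 0, the only critical point is u = -6/5.
P''(-6/5) has the same sign as 5 > 0, so this is a local minimum.
P(-6/5) = (-5)·e^(-6/5) ≈ -1.5060.

-1.5060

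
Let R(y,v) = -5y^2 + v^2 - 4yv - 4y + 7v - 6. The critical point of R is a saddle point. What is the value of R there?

∂R/∂y = -10y - 4v - 4 = 0 and ∂R/∂v = -4y + 2v + 7 = 0, so (y, v) = (5/9, -43/18).
The Hessian has R_{yy} = -10, R_{vv} = 2, R_{yv} = -4, giving D = -36 < 0, so the point is a saddle point.
R(5/9, -43/18) = -557/36.

-557/36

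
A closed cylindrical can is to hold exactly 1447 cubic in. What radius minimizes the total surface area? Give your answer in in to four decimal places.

6.1296

With radius r and height h, πr²h = 1447 so h = 1447/(πr²), and S(r) = 2πr² + 2πrh = 2πr² + 2·1447/r.
S'(r) = 4πr − 2·1447/r² = 0 ⇒ r³ = 1447/(2π), so r ≈ 6.1296 and h = 2r ≈ 12.2591.
S''(r) = 4π + 4·1447/r³ > 0, so this is the minimum; S ≈ 708.2070.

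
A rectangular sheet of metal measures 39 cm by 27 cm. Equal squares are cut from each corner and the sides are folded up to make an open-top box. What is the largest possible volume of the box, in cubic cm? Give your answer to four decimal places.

2468.8308

With cut size x, the volume is V(x) = x(39 − 2x)(27 − 2x) for 0 < x < 13.5.
V'(x) = 12x^2 − 264x + 1053. Setting V'(x) = 0 gives x ≈ 5.2337 (the root in (0, 13.5)).
V''(x) = 24x − 264 is negative there, so this is the maximum; V ≈ 2468.8308.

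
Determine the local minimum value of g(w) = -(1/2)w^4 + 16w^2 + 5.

g'(w) = -2w^3 + 32w. Setting g'(w) = 0 gives w ∈ {-4, 0, 4}.
g''(w) = -6w^2 + 32. g''(-4) = -64 < 0 ⇒ local maximum; g''(0) = 32 > 0 ⇒ local minimum; g''(4) = -64 < 0 ⇒ local maximum.
Thus g has its local minimum at w = 0, with value 5.

5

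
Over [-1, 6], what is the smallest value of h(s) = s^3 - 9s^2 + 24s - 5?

-39

Differentiating, h'(s) = 3s^2 - 18s + 24; which vanishes at s = 2 and s = 4.
Compare values at every candidate in [-1, 6]: h(-1) = -39, h(2) = 15, h(4) = 11, h(6) = 31.
The minimum over the interval is -39, attained at s = -1.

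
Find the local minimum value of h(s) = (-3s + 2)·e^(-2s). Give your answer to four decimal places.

Differentiating with the product rule gives h'(s) = (6s - 7)·e^(-2s). Since e^(-2s) > 0, the only critical point is s = 7/6.
h''(7/6) has the same sign as 6 > 0, so this is a local minimum.
h(7/6) = (-3/2)·e^(-7/3) ≈ -0.1455.

-0.1455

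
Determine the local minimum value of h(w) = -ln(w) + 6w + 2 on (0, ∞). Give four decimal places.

h'(w) = -1/w + 6 = 0 gives w = 1/6.
h''(w) = 1/w², which is positive for w > 0, so this is a local minimum.
h(1/6) = -1·ln(1/6) + 1 + 2 ≈ 4.7918.

4.7918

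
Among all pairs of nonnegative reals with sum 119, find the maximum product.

14161/4

With x + y = 119, the product is P(x) = x(119 − x).
P'(x) = 119 − 2x = 0 gives x = 119/2; P'' = −2 < 0, so this is the maximum.
P = 119/2·119/2 = 14161/4.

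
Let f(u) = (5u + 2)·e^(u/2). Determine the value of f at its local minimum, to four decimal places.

-3.0119

Differentiating with the product rule gives f'(u) = ((5/2)u + 6)·e^(u/2). Since e^(u/2) > 0, the only critical point is u = -12/5.
f''(-12/5) has the same sign as 5/2 > 0, so this is a local minimum.
f(-12/5) = (-10)·e^(-6/5) ≈ -3.0119.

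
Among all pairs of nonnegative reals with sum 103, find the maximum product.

10609/4

With x + y = 103, the product is P(x) = x(103 − x).
P'(x) = 103 − 2x = 0 gives x = 103/2; P'' = −2 < 0, so this is the maximum.
P = 103/2·103/2 = 10609/4.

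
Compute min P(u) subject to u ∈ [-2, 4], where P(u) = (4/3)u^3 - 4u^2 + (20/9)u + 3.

P'(u) = 4u^2 - 8u + 20/9, which vanishes at u = 1/3 and u = 5/3.
Candidates: P(-2) = -253/9,  P(1/3) = 271/81,  P(5/3) = 143/81,  P(4) = 299/9.
Hence the absolute minimum is -253/9 at u = -2.

-253/9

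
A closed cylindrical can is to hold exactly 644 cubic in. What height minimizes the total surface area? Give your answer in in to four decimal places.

With radius r and height h, πr²h = 644 so h = 644/(πr²), and S(r) = 2πr² + 2πrh = 2πr² + 2·644/r.
S'(r) = 4πr − 2·644/r² = 0 ⇒ r³ = 644/(2π), so r ≈ 4.6799 and h = 2r ≈ 9.3598.
S''(r) = 4π + 4·644/r³ > 0, so this is the minimum; S ≈ 412.8305.

9.3598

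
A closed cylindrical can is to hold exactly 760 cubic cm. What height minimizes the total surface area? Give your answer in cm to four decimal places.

With radius r and height h, πr²h = 760 so h = 760/(πr²), and S(r) = 2πr² + 2πrh = 2πr² + 2·760/r.
S'(r) = 4πr − 2·760/r² = 0 ⇒ r³ = 760/(2π), so r ≈ 4.9455 and h = 2r ≈ 9.8910.
S''(r) = 4π + 4·760/r³ > 0, so this is the minimum; S ≈ 461.0241.

9.8910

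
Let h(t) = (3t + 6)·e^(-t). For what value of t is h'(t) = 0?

-1

h'(t) = 3·e^(-t) + (3t + 6)·(-1)·e^(-t) = (-3t - 3)·e^(-t). Since e^(-t) > 0, the only critical point is t = -1.
h''(-1) has the same sign as -3 < 0, so this is a local maximum.
h(-1) = (3)·e^(1) ≈ 8.1548.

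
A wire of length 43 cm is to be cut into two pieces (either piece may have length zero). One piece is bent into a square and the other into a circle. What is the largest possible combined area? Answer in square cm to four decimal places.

Let x be the length used for the square. Square side x/4; circle radius (43−x)/(2π).
A(x) = (x/4)² + π·((43−x)/(2π))² = x²/16 + (43−x)²/(4π) for 0 ≤ x ≤ 43. A'(x) = x/8 − (43−x)/(2π) = 0 gives x = 4·43/(π+4) ≈ 24.0843.
A'' > 0, so the interior critical point is a minimum; the maximum is at an endpoint. A(0) = 147.1387 and A(43) = 115.5625, so the largest area is 147.1387.

147.1387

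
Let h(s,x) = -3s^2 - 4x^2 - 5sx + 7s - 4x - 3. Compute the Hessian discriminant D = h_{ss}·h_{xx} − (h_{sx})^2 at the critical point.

∂h/∂s = -6s - 5x + 7 = 0 and ∂h/∂x = -5s - 8x - 4 = 0, so (s, x) = (76/23, -59/23).
The Hessian has h_{ss} = -6, h_{xx} = -8, h_{sx} = -5, giving D = 23 > 0 with h_{ss} < 0, so the point is a local maximum.
D = (-6)·(-8) − (-5)^2 = 23.

23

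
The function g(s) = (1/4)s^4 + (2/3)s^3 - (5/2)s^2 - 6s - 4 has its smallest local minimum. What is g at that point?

g'(s) = s^3 + 2s^2 - 5s - 6. Setting g'(s) = 0 gives s ∈ {-3, -1, 2}.
Second-derivative test with g''(s) = 3s^2 + 4s - 5: g''(-3) = 10 > 0 ⇒ local minimum; g''(-1) = -6 < 0 ⇒ local maximum; g''(2) = 15 > 0 ⇒ local minimum.
So the smallest local minimum value is g(2) = -50/3.

-50/3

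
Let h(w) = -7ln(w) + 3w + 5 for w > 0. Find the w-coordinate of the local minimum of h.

7/3

h'(w) = -7/w + 3 = 0 gives w = 7/3.
h''(w) = 7/w², which is positive for w > 0, so this is a local minimum.
h(7/3) = -7·ln(7/3) + 7 + 5 ≈ 6.0689.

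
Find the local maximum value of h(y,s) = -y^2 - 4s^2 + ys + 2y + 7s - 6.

-11/15

∂h/∂y = -2y + s + 2 = 0 and ∂h/∂s = y - 8s + 7 = 0, so (y, s) = (23/15, 16/15).
The Hessian has h_{yy} = -2, h_{ss} = -8, h_{ys} = 1, giving D = 15 > 0 with h_{yy} < 0, so the point is a local maximum.
h(23/15, 16/15) = -11/15.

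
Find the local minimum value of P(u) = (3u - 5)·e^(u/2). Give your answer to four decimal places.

P'(u) = 3·e^(u/2) + (3u - 5)·(1/2)·e^(u/2) = ((3/2)u + 1/2)·e^(u/2). Since e^(u/2) > 0, the only critical point is u = -1/3.
P''(-1/3) has the same sign as 3/2 > 0, so this is a local minimum.
P(-1/3) = (-6)·e^(-1/6) ≈ -5.0789.

-5.0789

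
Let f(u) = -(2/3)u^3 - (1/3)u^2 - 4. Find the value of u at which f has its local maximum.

0

Critical points: f'(u) = -2u^2 - (2/3)u vanishes at u = -1/3, 0.
Second-derivative test with f''(u) = -4u - 2/3: f''(-1/3) = 2/3 > 0 ⇒ local minimum; f''(0) = -2/3 < 0 ⇒ local maximum.
Thus f has its local maximum at u = 0, with value -4.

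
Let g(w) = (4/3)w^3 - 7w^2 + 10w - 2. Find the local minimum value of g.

1/12

Critical points: g'(w) = 4w^2 - 14w + 10 vanishes at w = 1, 5/2.
Since g''(w) = 8w - 14, we get g''(1) = -6 < 0 ⇒ local maximum; g''(5/2) = 6 > 0 ⇒ local minimum.
So the local minimum value is g(5/2) = 1/12.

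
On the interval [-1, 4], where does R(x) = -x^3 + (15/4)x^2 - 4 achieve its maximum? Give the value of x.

5/2

The derivative is -3x^2 + (15/2)x, which vanishes at x = 0 and x = 5/2.
Evaluating at the critical points and endpoints: R(-1) = 3/4, R(0) = -4, R(5/2) = 61/16, R(4) = -8.
So the maximum is R(5/2) = 61/16.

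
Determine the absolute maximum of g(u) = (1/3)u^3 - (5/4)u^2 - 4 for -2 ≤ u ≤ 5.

77/12

g'(u) = u^2 - (5/2)u, which vanishes at u = 0 and u = 5/2.
Evaluating at the critical points and endpoints: g(-2) = -35/3; g(0) = -4; g(5/2) = -317/48; g(5) = 77/12.
Hence the absolute maximum is 77/12 at u = 5.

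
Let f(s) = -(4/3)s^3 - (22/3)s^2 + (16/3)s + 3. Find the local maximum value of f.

317/81

f'(s) = -4s^2 - (44/3)s + 16/3. Setting f'(s) = 0 gives s ∈ {-4, 1/3}.
Since f''(s) = -8s - 44/3, we get f''(-4) = 52/3 > 0 ⇒ local minimum; f''(1/3) = -52/3 < 0 ⇒ local maximum.
The local maximum is f(1/3) = 317/81.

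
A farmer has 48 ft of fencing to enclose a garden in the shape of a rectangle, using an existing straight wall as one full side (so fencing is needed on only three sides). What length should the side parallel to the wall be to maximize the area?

Let the sides perpendicular to the wall have length x and the parallel side y, so 2x + y = 48 and the area is A = xy = x(48 − 2x).
A'(x) = 48 − 4x = 0 gives x = 12, and A''(x) = −4 < 0 confirms a maximum.
Then y = 48 − 2·12 = 24 and A = 288.

24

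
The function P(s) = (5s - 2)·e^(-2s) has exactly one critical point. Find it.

By the product rule, P'(s) = (-10s + 9)·e^(-2s). Since e^(-2s) > 0, the only critical point is s = 9/10.
P''(9/10) has the same sign as -10 < 0, so this is a local maximum.
P(9/10) = (5/2)·e^(-9/5) ≈ 0.4132.

9/10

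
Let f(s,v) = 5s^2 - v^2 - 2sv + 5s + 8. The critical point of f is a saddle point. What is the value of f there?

∂f/∂s = 10s - 2v + 5 = 0 and ∂f/∂v = -2s - 2v = 0, so (s, v) = (-5/12, 5/12).
The Hessian has f_{ss} = 10, f_{vv} = -2, f_{sv} = -2, giving D = -24 < 0, so the point is a saddle point.
f(-5/12, 5/12) = 167/24.

167/24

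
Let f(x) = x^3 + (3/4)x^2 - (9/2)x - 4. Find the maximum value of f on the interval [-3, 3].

65/4

Differentiating, f'(x) = 3x^2 + (3/2)x - 9/2; which vanishes at x = -3/2 and x = 1.
Evaluating at the critical points and endpoints: f(-3) = -43/4, f(-3/2) = 17/16, f(1) = -27/4, f(3) = 65/4.
So the maximum is f(3) = 65/4.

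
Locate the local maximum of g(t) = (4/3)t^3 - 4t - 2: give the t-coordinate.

-1

Critical points: g'(t) = 4t^2 - 4 vanishes at t = -1, 1.
Since g''(t) = 8t, we get g''(-1) = -8 < 0 ⇒ local maximum; g''(1) = 8 > 0 ⇒ local minimum.
Thus g has its local maximum at t = -1, with value 2/3.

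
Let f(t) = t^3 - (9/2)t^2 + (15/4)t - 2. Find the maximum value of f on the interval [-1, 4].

The derivative is 3t^2 - 9t + 15/4, which vanishes at t = 1/2 and t = 5/2.
Evaluating at the critical points and endpoints: f(-1) = -45/4; f(1/2) = -9/8; f(5/2) = -41/8; f(4) = 5.
Hence the absolute maximum is 5 at t = 4.

5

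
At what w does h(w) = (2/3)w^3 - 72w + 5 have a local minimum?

6

h'(w) = 2w^2 - 72. Setting h'(w) = 0 gives w ∈ {-6, 6}.
h''(w) = 4w. h''(-6) = -24 < 0 ⇒ local maximum; h''(6) = 24 > 0 ⇒ local minimum.
So the local minimum value is h(6) = -283.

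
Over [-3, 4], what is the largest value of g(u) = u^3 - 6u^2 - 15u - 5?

Differentiating, g'(u) = 3u^2 - 12u - 15; whose only zero in [-3, 4] is u = -1.
Compare values at every candidate in [-3, 4]: g(-3) = -41; g(-1) = 3; g(4) = -97.
So the maximum is g(-1) = 3.

3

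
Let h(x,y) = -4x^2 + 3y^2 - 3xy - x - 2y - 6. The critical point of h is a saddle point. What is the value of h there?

-349/57

∂h/∂x = -8x - 3y - 1 = 0 and ∂h/∂y = -3x + 6y - 2 = 0, so (x, y) = (-4/19, 13/57).
The Hessian has h_{xx} = -8, h_{yy} = 6, h_{xy} = -3, giving D = -57 < 0, so the point is a saddle point.
h(-4/19, 13/57) = -349/57.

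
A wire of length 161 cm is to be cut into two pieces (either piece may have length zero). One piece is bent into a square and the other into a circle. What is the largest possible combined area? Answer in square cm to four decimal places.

Let x be the length used for the square. Square side x/4; circle radius (161−x)/(2π).
A(x) = (x/4)² + π·((161−x)/(2π))² = x²/16 + (161−x)²/(4π) for 0 ≤ x ≤ 161. A'(x) = x/8 − (161−x)/(2π) = 0 gives x = 4·161/(π+4) ≈ 90.1760.
A'' > 0, so the interior critical point is a minimum; the maximum is at an endpoint. A(0) = 2062.7276 and A(161) = 1620.0625, so the largest area is 2062.7276.

2062.7276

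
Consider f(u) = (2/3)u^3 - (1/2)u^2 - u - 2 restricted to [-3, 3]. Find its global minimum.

-43/2

f'(u) = 2u^2 - u - 1, which vanishes at u = -1/2 and u = 1.
Candidates: f(-3) = -43/2,  f(-1/2) = -41/24,  f(1) = -17/6,  f(3) = 17/2.
Hence the absolute minimum is -43/2 at u = -3.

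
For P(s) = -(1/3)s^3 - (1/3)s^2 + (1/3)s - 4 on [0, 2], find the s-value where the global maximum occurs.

1/3

The derivative is -s^2 - (2/3)s + 1/3, whose only zero in [0, 2] is s = 1/3.
Evaluating at the critical points and endpoints: P(0) = -4, P(1/3) = -319/81, P(2) = -22/3.
The maximum over the interval is -319/81, attained at s = 1/3.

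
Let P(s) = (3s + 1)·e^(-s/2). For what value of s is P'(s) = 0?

5/3

Differentiating with the product rule gives P'(s) = (-(3/2)s + 5/2)·e^(-s/2). Since e^(-s/2) > 0, the only critical point is s = 5/3.
P''(5/3) has the same sign as -3/2 < 0, so this is a local maximum.
P(5/3) = (6)·e^(-5/6) ≈ 2.6076.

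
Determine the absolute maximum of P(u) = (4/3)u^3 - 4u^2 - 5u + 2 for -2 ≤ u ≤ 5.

The derivative is 4u^2 - 8u - 5, which vanishes at u = -1/2 and u = 5/2.
Candidates: P(-2) = -44/3; P(-1/2) = 10/3; P(5/2) = -44/3; P(5) = 131/3.
Hence the absolute maximum is 131/3 at u = 5.

131/3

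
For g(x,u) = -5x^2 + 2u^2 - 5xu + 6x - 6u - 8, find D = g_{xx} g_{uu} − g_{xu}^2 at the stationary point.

-65

∂g/∂x = -10x - 5u + 6 = 0 and ∂g/∂u = -5x + 4u - 6 = 0, so (x, u) = (-6/65, 18/13).
The Hessian has g_{xx} = -10, g_{uu} = 4, g_{xu} = -5, giving D = -65 < 0, so the point is a saddle point.
D = (-10)·(4) − (-5)^2 = -65.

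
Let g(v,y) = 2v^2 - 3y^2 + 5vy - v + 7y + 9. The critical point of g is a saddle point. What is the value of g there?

∂g/∂v = 4v + 5y - 1 = 0 and ∂g/∂y = 5v - 6y + 7 = 0, so (v, y) = (-29/49, 33/49).
The Hessian has g_{vv} = 4, g_{yy} = -6, g_{vy} = 5, giving D = -49 < 0, so the point is a saddle point.
g(-29/49, 33/49) = 571/49.

571/49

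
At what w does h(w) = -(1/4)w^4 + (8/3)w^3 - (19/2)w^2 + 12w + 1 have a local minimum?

Critical points: h'(w) = -w^3 + 8w^2 - 19w + 12 vanishes at w = 1, 3, 4.
h''(w) = -3w^2 + 16w - 19. h''(1) = -6 < 0 ⇒ local maximum; h''(3) = 2 > 0 ⇒ local minimum; h''(4) = -3 < 0 ⇒ local maximum.
The local minimum is h(3) = 13/4.

3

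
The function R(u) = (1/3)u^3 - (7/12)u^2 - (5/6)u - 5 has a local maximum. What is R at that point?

-229/48

R'(u) = u^2 - (7/6)u - 5/6 = 0 at u = -1/2, 5/3.
Second-derivative test with R''(u) = 2u - 7/6: R''(-1/2) = -13/6 < 0 ⇒ local maximum; R''(5/3) = 13/6 > 0 ⇒ local minimum.
The local maximum is R(-1/2) = -229/48.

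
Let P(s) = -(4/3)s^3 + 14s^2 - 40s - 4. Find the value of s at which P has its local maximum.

Critical points: P'(s) = -4s^2 + 28s - 40 vanishes at s = 2, 5.
Since P''(s) = -8s + 28, we get P''(2) = 12 > 0 ⇒ local minimum; P''(5) = -12 < 0 ⇒ local maximum.
So the local maximum value is P(5) = -62/3.

5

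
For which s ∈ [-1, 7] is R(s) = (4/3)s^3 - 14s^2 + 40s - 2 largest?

R'(s) = 4s^2 - 28s + 40, which vanishes at s = 2 and s = 5.
Compare values at every candidate in [-1, 7]: R(-1) = -172/3, R(2) = 98/3, R(5) = 44/3, R(7) = 148/3.
Hence the absolute maximum is 148/3 at s = 7.

7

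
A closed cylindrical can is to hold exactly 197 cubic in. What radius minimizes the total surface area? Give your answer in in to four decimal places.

3.1533

With radius r and height h, πr²h = 197 so h = 197/(πr²), and S(r) = 2πr² + 2πrh = 2πr² + 2·197/r.
S'(r) = 4πr − 2·197/r² = 0 ⇒ r³ = 197/(2π), so r ≈ 3.1533 and h = 2r ≈ 6.3066.
S''(r) = 4π + 4·197/r³ > 0, so this is the minimum; S ≈ 187.4241.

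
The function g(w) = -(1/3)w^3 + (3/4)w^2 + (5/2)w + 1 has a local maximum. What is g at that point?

Critical points: g'(w) = -w^2 + (3/2)w + 5/2 vanishes at w = -1, 5/2.
Second-derivative test with g''(w) = -2w + 3/2: g''(-1) = 7/2 > 0 ⇒ local minimum; g''(5/2) = -7/2 < 0 ⇒ local maximum.
Thus g has its local maximum at w = 5/2, with value 323/48.

323/48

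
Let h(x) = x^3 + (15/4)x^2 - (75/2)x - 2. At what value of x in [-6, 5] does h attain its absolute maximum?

Differentiating, h'(x) = 3x^2 + (15/2)x - 75/2; which vanishes at x = -5 and x = 5/2.
Evaluating at the critical points and endpoints: h(-6) = 142, h(-5) = 617/4, h(5/2) = -907/16, h(5) = 117/4.
So the maximum is h(-5) = 617/4.

-5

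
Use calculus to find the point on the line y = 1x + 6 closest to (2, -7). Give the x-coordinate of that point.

Minimize D(x)^2 = (x - 2)^2 + (x + 13)^2.
d/dx[D^2] = 2(x - 2) + 2·1·(x + 13) = 0 ⇒ x = -11/2.
Then y = 1/2 and the distance is √(225/2) ≈ 10.6066.

-11/2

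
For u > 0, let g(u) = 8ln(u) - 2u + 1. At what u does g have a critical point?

4

g'(u) = 8/u − 2 = 0 gives u = 4.
g''(u) = -8/u², which is negative for u > 0, so this is a local maximum.
g(4) = 8·ln(4) - 8 + 1 ≈ 4.0904.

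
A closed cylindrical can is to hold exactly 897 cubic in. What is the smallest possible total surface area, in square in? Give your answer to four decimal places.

514.8841

With radius r and height h, πr²h = 897 so h = 897/(πr²), and S(r) = 2πr² + 2πrh = 2πr² + 2·897/r.
S'(r) = 4πr − 2·897/r² = 0 ⇒ r³ = 897/(2π), so r ≈ 5.2264 and h = 2r ≈ 10.4528.
S''(r) = 4π + 4·897/r³ > 0, so this is the minimum; S ≈ 514.8841.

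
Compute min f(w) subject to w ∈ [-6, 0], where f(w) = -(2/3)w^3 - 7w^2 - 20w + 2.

2

Differentiating, f'(w) = -2w^2 - 14w - 20; which vanishes at w = -5 and w = -2.
Candidates: f(-6) = 14,  f(-5) = 31/3,  f(-2) = 58/3,  f(0) = 2.
Hence the absolute minimum is 2 at w = 0.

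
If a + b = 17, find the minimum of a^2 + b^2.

289/2

With a + b = 17, a^2 + b^2 = a^2 + (17 − a)^2.
The derivative 2a − 2(17 − a) = 4a − 34 vanishes at a = 17/2; second derivative 4 > 0, a minimum.
The minimum is 2·(17/2)^2 = 289/2.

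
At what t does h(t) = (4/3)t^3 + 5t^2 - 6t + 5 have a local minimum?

h'(t) = 4t^2 + 10t - 6. Setting h'(t) = 0 gives t ∈ {-3, 1/2}.
Second-derivative test with h''(t) = 8t + 10: h''(-3) = -14 < 0 ⇒ local maximum; h''(1/2) = 14 > 0 ⇒ local minimum.
So the local minimum value is h(1/2) = 41/12.

1/2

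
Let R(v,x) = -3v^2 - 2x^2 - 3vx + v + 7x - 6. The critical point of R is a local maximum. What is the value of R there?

∂R/∂v = -6v - 3x + 1 = 0 and ∂R/∂x = -3v - 4x + 7 = 0, so (v, x) = (-17/15, 13/5).
The Hessian has R_{vv} = -6, R_{xx} = -4, R_{vx} = -3, giving D = 15 > 0 with R_{vv} < 0, so the point is a local maximum.
R(-17/15, 13/5) = 38/15.

38/15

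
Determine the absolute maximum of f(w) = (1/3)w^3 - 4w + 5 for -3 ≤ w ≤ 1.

f'(w) = w^2 - 4, whose only zero in [-3, 1] is w = -2.
Candidates: f(-3) = 8,  f(-2) = 31/3,  f(1) = 4/3.
The maximum over the interval is 31/3, attained at w = -2.

31/3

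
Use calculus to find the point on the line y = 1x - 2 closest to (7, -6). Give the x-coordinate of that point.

3/2

Minimize D(x)^2 = (x - 7)^2 + (x + 4)^2.
d/dx[D^2] = 2(x - 7) + 2·1·(x + 4) = 0 ⇒ x = 3/2.
Then y = -1/2 and the distance is √(121/2) ≈ 7.7782.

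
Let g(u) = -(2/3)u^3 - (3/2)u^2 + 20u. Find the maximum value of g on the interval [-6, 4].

725/24

g'(u) = -2u^2 - 3u + 20, which vanishes at u = -4 and u = 5/2.
Compare values at every candidate in [-6, 4]: g(-6) = -30, g(-4) = -184/3, g(5/2) = 725/24, g(4) = 40/3.
So the maximum is g(5/2) = 725/24.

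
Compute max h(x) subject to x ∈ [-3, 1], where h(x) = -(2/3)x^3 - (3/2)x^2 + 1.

h'(x) = -2x^2 - 3x, which vanishes at x = -3/2 and x = 0.
Compare values at every candidate in [-3, 1]: h(-3) = 11/2; h(-3/2) = -1/8; h(0) = 1; h(1) = -7/6.
The maximum over the interval is 11/2, attained at x = -3.

11/2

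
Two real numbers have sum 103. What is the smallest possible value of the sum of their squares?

10609/2

With a + b = 103, a^2 + b^2 = a^2 + (103 − a)^2.
The derivative 2a − 2(103 − a) = 4a − 206 vanishes at a = 103/2; second derivative 4 > 0, a minimum.
The minimum is 2·(103/2)^2 = 10609/2.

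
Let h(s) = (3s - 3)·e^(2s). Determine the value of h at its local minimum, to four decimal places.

-4.0774

h'(s) = 3·e^(2s) + (3s - 3)·2·e^(2s) = (6s - 3)·e^(2s). Since e^(2s) > 0, the only critical point is s = 1/2.
h''(1/2) has the same sign as 6 > 0, so this is a local minimum.
h(1/2) = (-3/2)·e^(1) ≈ -4.0774.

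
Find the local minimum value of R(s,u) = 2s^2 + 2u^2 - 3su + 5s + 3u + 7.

∂R/∂s = 4s - 3u + 5 = 0 and ∂R/∂u = -3s + 4u + 3 = 0, so (s, u) = (-29/7, -27/7).
The Hessian has R_{ss} = 4, R_{uu} = 4, R_{su} = -3, giving D = 7 > 0 with R_{ss} > 0, so the point is a local minimum.
R(-29/7, -27/7) = -64/7.

-64/7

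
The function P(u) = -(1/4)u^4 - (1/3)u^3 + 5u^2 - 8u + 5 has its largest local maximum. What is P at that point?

223/3

Critical points: P'(u) = -u^3 - u^2 + 10u - 8 vanishes at u = -4, 1, 2.
P''(u) = -3u^2 - 2u + 10. P''(-4) = -30 < 0 ⇒ local maximum; P''(1) = 5 > 0 ⇒ local minimum; P''(2) = -6 < 0 ⇒ local maximum.
So the largest local maximum value is P(-4) = 223/3.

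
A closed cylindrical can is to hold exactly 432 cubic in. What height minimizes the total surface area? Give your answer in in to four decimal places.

8.1934

With radius r and height h, πr²h = 432 so h = 432/(πr²), and S(r) = 2πr² + 2πrh = 2πr² + 2·432/r.
S'(r) = 4πr − 2·432/r² = 0 ⇒ r³ = 432/(2π), so r ≈ 4.0967 and h = 2r ≈ 8.1934.
S''(r) = 4π + 4·432/r³ > 0, so this is the minimum; S ≈ 316.3518.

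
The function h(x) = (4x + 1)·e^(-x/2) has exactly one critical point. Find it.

h'(x) = 4·e^(-x/2) + (4x + 1)·(-1/2)·e^(-x/2) = (-2x + 7/2)·e^(-x/2). Since e^(-x/2) > 0, the only critical point is x = 7/4.
h''(7/4) has the same sign as -2 < 0, so this is a local maximum.
h(7/4) = (8)·e^(-7/8) ≈ 3.3349.

7/4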